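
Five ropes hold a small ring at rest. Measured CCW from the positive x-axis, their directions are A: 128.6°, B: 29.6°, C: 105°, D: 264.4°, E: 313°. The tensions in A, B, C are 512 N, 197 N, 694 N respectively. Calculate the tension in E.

T_E ≈ 587 N

Resolve: ΣF_x = 512 cos 128.6° + 197 cos 29.6° + 694 cos 105° + T_D cos 264.4° + T_E cos 313° = 0.
        ΣF_y = 512 sin 128.6° + 197 sin 29.6° + 694 sin 105° + T_D sin 264.4° + T_E sin 313° = 0.
The known terms sum to (-327.8, 1168) N, so -0.0976 T_D + 0.6820 T_E = 327.8 and -0.9952 T_D − 0.7314 T_E = -1168.
Solving simultaneously: T_D = 742.2 N, T_E = 586.8 N.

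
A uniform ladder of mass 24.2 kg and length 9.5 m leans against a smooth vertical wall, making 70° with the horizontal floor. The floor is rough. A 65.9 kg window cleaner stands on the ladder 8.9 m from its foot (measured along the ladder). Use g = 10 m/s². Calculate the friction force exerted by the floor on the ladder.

f ≈ 269 N

Torques about the foot: N_wall · 9.5 sin 70° = 24.2×10×4.75 cos 70° + 65.9×10×8.9 cos 70° → N_wall = 268.75 N.
ΣF_x = 0: f_floor = N_wall = 268.75 N.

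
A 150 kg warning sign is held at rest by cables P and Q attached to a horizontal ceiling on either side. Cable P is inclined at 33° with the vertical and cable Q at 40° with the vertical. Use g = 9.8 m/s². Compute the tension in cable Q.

Angles from the horizontal: cable P is 90° − 33° = 57°, cable Q is 90° − 40° = 50°.
Weight W = 150 × 9.8 = 1470 N acts straight down.
Horizontal: T_P cos 57° = T_Q cos 50°  →  T_P = 1.18 T_Q.
Vertical: T_P sin 57° + T_Q sin 50° = 1470.
Substituting the horizontal relation into the vertical equation gives 1.756 T_Q = 1470, so T_Q = 837.2 N.

T_Q ≈ 837 N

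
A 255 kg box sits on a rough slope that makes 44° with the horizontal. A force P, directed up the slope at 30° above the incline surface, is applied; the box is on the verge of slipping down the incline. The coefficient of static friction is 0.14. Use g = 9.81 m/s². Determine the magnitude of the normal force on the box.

On the verge of sliding down the incline, friction equals μN and acts up the slope.
Perpendicular: N + P sin 30° = W cos 44° = 1799 N.
Along incline: P cos 30° + μN = W sin 44° with W sin 44° = 1738 N.
Solving the pair for P and N: P = 1867 N, N = 866.2 N (and f = μN = 121.3 N).

N ≈ 866 N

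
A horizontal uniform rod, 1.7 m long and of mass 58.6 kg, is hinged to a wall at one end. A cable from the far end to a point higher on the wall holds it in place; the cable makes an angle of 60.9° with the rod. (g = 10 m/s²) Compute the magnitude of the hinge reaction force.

|H| ≈ 335 N

Take torques about the hinge: T sin 60.9° · 1.7 = 58.6×10×0.85 = 498.1 N·m.
So T = 498.1 / (0.8738 × 1.7) = 335.33 N.
ΣF_x = 0: H_x = T cos 60.9° = 163.08 N.
ΣF_y = 0: H_y = (58.6×10) − T sin 60.9° = 586 − 293 = 293 N.
|H| = √(H_x² + H_y²) = √((163.08)² + (293)²) = 335.33 N.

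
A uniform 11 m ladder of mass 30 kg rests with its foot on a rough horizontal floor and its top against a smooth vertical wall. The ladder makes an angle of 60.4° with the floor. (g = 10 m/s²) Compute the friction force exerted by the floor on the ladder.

f ≈ 85.2 N

Torques about the foot: N_wall · 11 sin 60.4° = 30×10×5.5 cos 60.4° → N_wall = 85.212 N.
ΣF_x = 0: f_floor = N_wall = 85.212 N.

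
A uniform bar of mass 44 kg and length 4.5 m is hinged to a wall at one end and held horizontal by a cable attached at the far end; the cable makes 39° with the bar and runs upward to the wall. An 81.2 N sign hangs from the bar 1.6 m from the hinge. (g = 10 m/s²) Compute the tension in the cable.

Take torques about the hinge: T sin 39° · 4.5 = 44×10×2.25 + 81.2×1.6 = 1119.9 N·m.
So T = 1119.9 / (0.6293 × 4.5) = 395.46 N.

T ≈ 395 N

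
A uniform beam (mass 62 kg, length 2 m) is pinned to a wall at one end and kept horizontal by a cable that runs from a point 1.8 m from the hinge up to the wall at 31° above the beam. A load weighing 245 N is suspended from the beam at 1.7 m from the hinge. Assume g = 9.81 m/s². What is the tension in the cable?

T ≈ 1110 N

Take torques about the hinge: T sin 31° · 1.8 = 62×9.81×1 + 245×1.7 = 1024.7 N·m.
So T = 1024.7 / (0.5150 × 1.8) = 1105.3 N.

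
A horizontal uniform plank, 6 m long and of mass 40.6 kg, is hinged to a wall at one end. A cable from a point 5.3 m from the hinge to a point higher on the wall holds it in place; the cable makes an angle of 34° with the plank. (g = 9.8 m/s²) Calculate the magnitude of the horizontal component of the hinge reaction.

Take torques about the hinge: T sin 34° · 5.3 = 40.6×9.8×3 = 1193.6 N·m.
So T = 1193.6 / (0.5592 × 5.3) = 402.75 N.
ΣF_x = 0: H_x = T cos 34° = 333.9 N.

H_x ≈ 334 N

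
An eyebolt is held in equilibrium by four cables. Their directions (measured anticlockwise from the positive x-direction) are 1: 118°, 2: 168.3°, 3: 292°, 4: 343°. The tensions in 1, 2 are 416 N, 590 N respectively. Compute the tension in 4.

Resolve: ΣF_x = 416 cos 118° + 590 cos 168.3° + T_3 cos 292° + T_4 cos 343° = 0.
        ΣF_y = 416 sin 118° + 590 sin 168.3° + T_3 sin 292° + T_4 sin 343° = 0.
The known terms sum to (-773, 487) N, so 0.3746 T_3 + 0.9563 T_4 = 773 and -0.9272 T_3 − 0.2924 T_4 = -487.
Solving simultaneously: T_3 = 308.4 N, T_4 = 687.6 N.

T_4 ≈ 688 N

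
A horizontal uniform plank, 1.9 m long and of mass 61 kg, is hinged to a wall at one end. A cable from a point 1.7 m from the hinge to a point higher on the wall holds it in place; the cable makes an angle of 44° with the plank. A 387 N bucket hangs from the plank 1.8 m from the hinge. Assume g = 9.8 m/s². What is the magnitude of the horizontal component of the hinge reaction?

Take torques about the hinge: T sin 44° · 1.7 = 61×9.8×0.95 + 387×1.8 = 1264.5 N·m.
So T = 1264.5 / (0.6947 × 1.7) = 1070.8 N.
ΣF_x = 0: H_x = T cos 44° = 770.26 N.

H_x ≈ 770 N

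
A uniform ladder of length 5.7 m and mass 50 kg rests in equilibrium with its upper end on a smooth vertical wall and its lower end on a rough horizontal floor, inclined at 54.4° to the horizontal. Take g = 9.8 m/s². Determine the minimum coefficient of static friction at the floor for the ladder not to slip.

ΣF_y = 0: N_floor = 50×9.8 = 490 N.
Torques about the foot: N_wall · 5.7 sin 54.4° = 50×9.8×2.85 cos 54.4° → N_wall = 175.4 N.
ΣF_x = 0: f_floor = N_wall = 175.4 N.
μ_min = f_floor / N_floor = 175.4 / 490 = 0.358.

μ_min ≈ 0.358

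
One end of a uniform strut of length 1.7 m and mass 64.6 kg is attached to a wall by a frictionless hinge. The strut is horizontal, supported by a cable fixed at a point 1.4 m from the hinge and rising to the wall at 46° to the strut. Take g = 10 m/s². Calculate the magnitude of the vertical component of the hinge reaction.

Take torques about the hinge: T sin 46° · 1.4 = 64.6×10×0.85 = 549.1 N·m.
So T = 549.1 / (0.7193 × 1.4) = 545.24 N.
ΣF_y = 0: H_y = (64.6×10) − T sin 46° = 646 − 392.21 = 253.79 N.

|H_y| ≈ 254 N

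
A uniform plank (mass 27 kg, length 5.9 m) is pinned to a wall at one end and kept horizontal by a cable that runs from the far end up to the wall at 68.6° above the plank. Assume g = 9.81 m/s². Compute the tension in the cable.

Take torques about the hinge: T sin 68.6° · 5.9 = 27×9.81×2.95 = 781.37 N·m.
So T = 781.37 / (0.9311 × 5.9) = 142.24 N.

T ≈ 142 N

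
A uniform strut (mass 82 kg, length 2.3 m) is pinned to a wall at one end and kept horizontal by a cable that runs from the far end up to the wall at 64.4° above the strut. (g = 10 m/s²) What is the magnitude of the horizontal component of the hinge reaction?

H_x ≈ 196 N

Take torques about the hinge: T sin 64.4° · 2.3 = 82×10×1.15 = 943 N·m.
So T = 943 / (0.9018 × 2.3) = 454.63 N.
ΣF_x = 0: H_x = T cos 64.4° = 196.44 N.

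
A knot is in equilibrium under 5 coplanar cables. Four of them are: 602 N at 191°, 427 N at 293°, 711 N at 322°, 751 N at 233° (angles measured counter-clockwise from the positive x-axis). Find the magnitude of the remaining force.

Sum the known components: ΣF_x = -315.8 N, ΣF_y = -1545 N.
For equilibrium the remaining force must supply (−ΣF_x, −ΣF_y) = (315.8, 1545) N.
Magnitude = √((315.8)² + (1545)²) = 1577 N; direction = atan2(1545, 315.8) = 78.5°.

F ≈ 1580 N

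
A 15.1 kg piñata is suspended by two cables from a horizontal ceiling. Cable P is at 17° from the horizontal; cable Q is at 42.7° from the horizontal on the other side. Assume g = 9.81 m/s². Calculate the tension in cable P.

Weight W = 15.1 × 9.81 = 148.1 N acts straight down.
Horizontal: T_P cos 17° = T_Q cos 42.7°  →  T_Q = 1.301 T_P.
Vertical: T_P sin 17° + T_Q sin 42.7° = 148.1.
Substituting the horizontal relation into the vertical equation gives 1.175 T_P = 148.1, so T_P = 126.1 N.

T_P ≈ 126 N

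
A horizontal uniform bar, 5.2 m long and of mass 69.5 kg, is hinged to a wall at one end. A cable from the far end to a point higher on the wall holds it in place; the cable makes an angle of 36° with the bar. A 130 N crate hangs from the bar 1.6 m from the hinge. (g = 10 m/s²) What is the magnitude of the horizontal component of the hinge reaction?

H_x ≈ 533 N

Take torques about the hinge: T sin 36° · 5.2 = 69.5×10×2.6 + 130×1.6 = 2015 N·m.
So T = 2015 / (0.5878 × 5.2) = 659.25 N.
ΣF_x = 0: H_x = T cos 36° = 533.35 N.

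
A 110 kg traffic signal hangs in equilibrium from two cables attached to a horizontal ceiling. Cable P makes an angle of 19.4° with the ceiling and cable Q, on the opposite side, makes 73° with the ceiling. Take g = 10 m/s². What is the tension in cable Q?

Weight W = 110 × 10 = 1100 N acts straight down.
Horizontal: T_P cos 19.4° = T_Q cos 73°  →  T_P = 0.31 T_Q.
Vertical: T_P sin 19.4° + T_Q sin 73° = 1100.
Substituting the horizontal relation into the vertical equation gives 1.059 T_Q = 1100, so T_Q = 1038 N.

T_Q ≈ 1040 N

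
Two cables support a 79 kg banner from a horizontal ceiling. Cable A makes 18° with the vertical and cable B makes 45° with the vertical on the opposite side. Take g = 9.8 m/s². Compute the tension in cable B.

Angles from the horizontal: cable A is 90° − 18° = 72°, cable B is 90° − 45° = 45°.
Weight W = 79 × 9.8 = 774.2 N acts straight down.
Horizontal: T_A cos 72° = T_B cos 45°  →  T_A = 2.288 T_B.
Vertical: T_A sin 72° + T_B sin 45° = 774.2.
Substituting the horizontal relation into the vertical equation gives 2.883 T_B = 774.2, so T_B = 268.5 N.

T_B ≈ 269 N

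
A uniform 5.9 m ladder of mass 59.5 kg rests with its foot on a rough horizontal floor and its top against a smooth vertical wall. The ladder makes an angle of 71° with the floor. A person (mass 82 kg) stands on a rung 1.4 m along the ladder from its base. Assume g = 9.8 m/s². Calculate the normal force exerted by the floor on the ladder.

ΣF_y = 0: N_floor = 59.5×9.8 + 82×9.8 = 1386.7 N.

N_floor ≈ 1390 N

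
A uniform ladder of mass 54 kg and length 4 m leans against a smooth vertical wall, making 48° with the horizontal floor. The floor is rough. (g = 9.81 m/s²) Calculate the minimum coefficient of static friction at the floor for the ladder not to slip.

ΣF_y = 0: N_floor = 54×9.81 = 529.74 N.
Torques about the foot: N_wall · 4 sin 48° = 54×9.81×2 cos 48° → N_wall = 238.49 N.
ΣF_x = 0: f_floor = N_wall = 238.49 N.
μ_min = f_floor / N_floor = 238.49 / 529.74 = 0.4502.

μ_min ≈ 0.450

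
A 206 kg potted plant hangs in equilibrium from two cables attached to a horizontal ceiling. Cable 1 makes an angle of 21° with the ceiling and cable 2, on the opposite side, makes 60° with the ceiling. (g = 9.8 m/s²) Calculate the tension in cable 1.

T_1 ≈ 1020 N

Weight W = 206 × 9.8 = 2019 N acts straight down.
Horizontal: T_1 cos 21° = T_2 cos 60°  →  T_2 = 1.867 T_1.
Vertical: T_1 sin 21° + T_2 sin 60° = 2019.
Substituting the horizontal relation into the vertical equation gives 1.975 T_1 = 2019, so T_1 = 1022 N.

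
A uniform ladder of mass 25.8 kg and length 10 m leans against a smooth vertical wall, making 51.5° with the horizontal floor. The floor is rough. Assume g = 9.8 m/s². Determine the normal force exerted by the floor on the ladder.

ΣF_y = 0: N_floor = 25.8×9.8 = 252.84 N.

N_floor ≈ 253 N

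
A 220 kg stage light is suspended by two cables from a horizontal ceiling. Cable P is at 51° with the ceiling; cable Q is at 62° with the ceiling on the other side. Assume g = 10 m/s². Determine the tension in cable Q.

T_Q ≈ 1500 N

Weight W = 220 × 10 = 2200 N acts straight down.
Horizontal: T_P cos 51° = T_Q cos 62°  →  T_P = 0.746 T_Q.
Vertical: T_P sin 51° + T_Q sin 62° = 2200.
Substituting the horizontal relation into the vertical equation gives 1.463 T_Q = 2200, so T_Q = 1504 N.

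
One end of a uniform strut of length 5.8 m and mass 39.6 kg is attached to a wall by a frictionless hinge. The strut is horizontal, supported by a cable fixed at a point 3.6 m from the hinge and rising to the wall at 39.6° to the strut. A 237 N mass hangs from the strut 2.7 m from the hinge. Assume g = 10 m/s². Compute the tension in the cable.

T ≈ 779 N

Take torques about the hinge: T sin 39.6° · 3.6 = 39.6×10×2.9 + 237×2.7 = 1788.3 N·m.
So T = 1788.3 / (0.6374 × 3.6) = 779.31 N.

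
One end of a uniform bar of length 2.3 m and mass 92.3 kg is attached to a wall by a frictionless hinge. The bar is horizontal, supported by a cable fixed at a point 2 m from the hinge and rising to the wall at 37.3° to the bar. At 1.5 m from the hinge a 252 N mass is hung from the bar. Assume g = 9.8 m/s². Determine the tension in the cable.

Take torques about the hinge: T sin 37.3° · 2 = 92.3×9.8×1.15 + 252×1.5 = 1418.2 N·m.
So T = 1418.2 / (0.6060 × 2) = 1170.2 N.

T ≈ 1170 N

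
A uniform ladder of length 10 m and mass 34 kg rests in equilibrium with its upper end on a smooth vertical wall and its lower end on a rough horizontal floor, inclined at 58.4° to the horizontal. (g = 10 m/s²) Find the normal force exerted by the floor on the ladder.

ΣF_y = 0: N_floor = 34×10 = 340 N.

N_floor ≈ 340 N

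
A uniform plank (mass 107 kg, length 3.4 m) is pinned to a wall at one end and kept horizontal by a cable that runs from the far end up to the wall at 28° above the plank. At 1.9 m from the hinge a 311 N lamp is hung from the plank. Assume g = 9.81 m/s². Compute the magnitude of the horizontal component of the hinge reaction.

Take torques about the hinge: T sin 28° · 3.4 = 107×9.81×1.7 + 311×1.9 = 2375.3 N·m.
So T = 2375.3 / (0.4695 × 3.4) = 1488.1 N.
ΣF_x = 0: H_x = T cos 28° = 1313.9 N.

H_x ≈ 1310 N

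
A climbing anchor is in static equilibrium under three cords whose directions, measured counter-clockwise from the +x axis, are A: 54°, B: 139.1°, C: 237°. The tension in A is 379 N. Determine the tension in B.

Resolve: ΣF_x = 379 cos 54° + T_B cos 139.1° + T_C cos 237° = 0.
        ΣF_y = 379 sin 54° + T_B sin 139.1° + T_C sin 237° = 0.
The known terms sum to (222.8, 306.6) N, so -0.7559 T_B − 0.5446 T_C = -222.8 and 0.6547 T_B − 0.8387 T_C = -306.6.
Solving simultaneously: T_B = 20.03 N, T_C = 381.2 N.

T_B ≈ 20 N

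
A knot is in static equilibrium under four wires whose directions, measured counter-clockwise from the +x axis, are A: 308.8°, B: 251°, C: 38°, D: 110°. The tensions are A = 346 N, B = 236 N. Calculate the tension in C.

T_C ≈ 38.9 N

Resolve: ΣF_x = 346 cos 308.8° + 236 cos 251° + T_C cos 38° + T_D cos 110° = 0.
        ΣF_y = 346 sin 308.8° + 236 sin 251° + T_C sin 38° + T_D sin 110° = 0.
The known terms sum to (140, -492.8) N, so 0.7880 T_C − 0.3420 T_D = -140 and 0.6157 T_C + 0.9397 T_D = 492.8.
Solving simultaneously: T_C = 38.92 N, T_D = 498.9 N.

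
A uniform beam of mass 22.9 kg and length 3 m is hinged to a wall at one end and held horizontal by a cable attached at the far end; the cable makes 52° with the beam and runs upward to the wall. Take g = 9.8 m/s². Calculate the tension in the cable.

Take torques about the hinge: T sin 52° · 3 = 22.9×9.8×1.5 = 336.63 N·m.
So T = 336.63 / (0.7880 × 3) = 142.4 N.

T ≈ 142 N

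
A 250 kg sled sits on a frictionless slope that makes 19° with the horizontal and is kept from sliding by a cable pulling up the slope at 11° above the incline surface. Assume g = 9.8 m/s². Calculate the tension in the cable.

Take axes along and perpendicular to the incline. Weight components: W sin 19° = 797.6 N down-slope, W cos 19° = 2317 N into the surface.
Along incline: T cos 11° = W sin 19° → T = 812.6 N.
Perpendicular: N = W cos 19° − T sin 11° = 2161 N.

T ≈ 813 N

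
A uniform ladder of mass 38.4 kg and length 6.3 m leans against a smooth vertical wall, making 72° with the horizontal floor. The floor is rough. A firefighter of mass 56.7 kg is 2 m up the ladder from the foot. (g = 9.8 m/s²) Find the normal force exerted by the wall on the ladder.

Torques about the foot: N_wall · 6.3 sin 72° = 38.4×9.8×3.15 cos 72° + 56.7×9.8×2 cos 72° → N_wall = 118.45 N.

N_wall ≈ 118 N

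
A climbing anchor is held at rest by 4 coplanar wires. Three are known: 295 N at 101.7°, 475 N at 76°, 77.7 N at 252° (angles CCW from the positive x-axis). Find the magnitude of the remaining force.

F ≈ 677 N

Sum the known components: ΣF_x = 31.08 N, ΣF_y = 675.9 N.
For equilibrium the remaining force must supply (−ΣF_x, −ΣF_y) = (-31.08, -675.9) N.
Magnitude = √((-31.08)² + (-675.9)²) = 676.6 N; direction = atan2(-675.9, -31.08) = 267.4°.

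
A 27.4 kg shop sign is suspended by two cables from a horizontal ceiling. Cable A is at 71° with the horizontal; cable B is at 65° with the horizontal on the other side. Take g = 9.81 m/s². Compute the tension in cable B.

Weight W = 27.4 × 9.81 = 268.8 N acts straight down.
Horizontal: T_A cos 71° = T_B cos 65°  →  T_A = 1.298 T_B.
Vertical: T_A sin 71° + T_B sin 65° = 268.8.
Substituting the horizontal relation into the vertical equation gives 2.134 T_B = 268.8, so T_B = 126 N.

T_B ≈ 126 N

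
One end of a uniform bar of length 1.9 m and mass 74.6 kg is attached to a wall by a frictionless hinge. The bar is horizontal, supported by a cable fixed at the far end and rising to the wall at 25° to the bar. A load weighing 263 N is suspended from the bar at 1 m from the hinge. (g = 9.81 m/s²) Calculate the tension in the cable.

T ≈ 1190 N

Take torques about the hinge: T sin 25° · 1.9 = 74.6×9.81×0.95 + 263×1 = 958.23 N·m.
So T = 958.23 / (0.4226 × 1.9) = 1193.4 N.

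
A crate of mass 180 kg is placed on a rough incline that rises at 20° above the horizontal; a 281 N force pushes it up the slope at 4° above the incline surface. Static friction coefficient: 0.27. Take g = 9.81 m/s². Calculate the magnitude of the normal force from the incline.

N ≈ 1640 N

Axes along / perpendicular to the incline. W sin 20° = 603.9 N down-slope; W cos 20° = 1659 N into the surface.
Perpendicular: N = W cos 20° − P sin 4° = 1659 − 19.6 = 1640 N.
Along incline: P cos 4° + f = W sin 20° (friction acts up-slope) → f = 603.9 − 280.3 = 323.6 N.
|f| = 323.6 N ≤ μN = 442.7 N, so the crate is indeed static.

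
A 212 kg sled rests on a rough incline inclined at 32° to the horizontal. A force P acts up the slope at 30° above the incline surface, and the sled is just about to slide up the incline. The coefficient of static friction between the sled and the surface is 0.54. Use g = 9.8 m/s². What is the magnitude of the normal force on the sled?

On the verge of sliding up the incline, friction equals μN and acts down the slope.
Perpendicular: N + P sin 30° = W cos 32° = 1762 N.
Along incline: P cos 30° = W sin 32° + μN  with W sin 32° = 1101 N.
Solving the pair for P and N: P = 1807 N, N = 858.6 N (and f = μN = 463.6 N).

N ≈ 859 N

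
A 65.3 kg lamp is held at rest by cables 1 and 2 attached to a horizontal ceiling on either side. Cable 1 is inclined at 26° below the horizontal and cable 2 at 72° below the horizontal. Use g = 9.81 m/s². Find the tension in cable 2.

T_2 ≈ 581 N

Weight W = 65.3 × 9.81 = 640.6 N acts straight down.
Horizontal: T_1 cos 26° = T_2 cos 72°  →  T_1 = 0.3438 T_2.
Vertical: T_1 sin 26° + T_2 sin 72° = 640.6.
Substituting the horizontal relation into the vertical equation gives 1.102 T_2 = 640.6, so T_2 = 581.4 N.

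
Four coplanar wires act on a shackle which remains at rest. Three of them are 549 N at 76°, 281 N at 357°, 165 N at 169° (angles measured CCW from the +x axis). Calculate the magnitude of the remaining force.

F ≈ 604 N

Sum the known components: ΣF_x = 251.5 N, ΣF_y = 549.5 N.
For equilibrium the remaining force must supply (−ΣF_x, −ΣF_y) = (-251.5, -549.5) N.
Magnitude = √((-251.5)² + (-549.5)²) = 604.3 N; direction = atan2(-549.5, -251.5) = 245.4°.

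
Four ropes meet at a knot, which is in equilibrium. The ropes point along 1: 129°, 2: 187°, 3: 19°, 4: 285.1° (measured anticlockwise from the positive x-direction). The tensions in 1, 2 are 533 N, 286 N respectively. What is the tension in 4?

T_4 ≈ 562 N

Resolve: ΣF_x = 533 cos 129° + 286 cos 187° + T_3 cos 19° + T_4 cos 285.1° = 0.
        ΣF_y = 533 sin 129° + 286 sin 187° + T_3 sin 19° + T_4 sin 285.1° = 0.
The known terms sum to (-619.3, 379.4) N, so 0.9455 T_3 + 0.2605 T_4 = 619.3 and 0.3256 T_3 − 0.9655 T_4 = -379.4.
Solving simultaneously: T_3 = 500.2 N, T_4 = 561.6 N.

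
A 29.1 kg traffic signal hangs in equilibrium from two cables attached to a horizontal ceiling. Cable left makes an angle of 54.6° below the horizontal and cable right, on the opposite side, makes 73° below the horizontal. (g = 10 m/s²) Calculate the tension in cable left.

Weight W = 29.1 × 10 = 291 N acts straight down.
Horizontal: T_left cos 54.6° = T_right cos 73°  →  T_right = 1.981 T_left.
Vertical: T_left sin 54.6° + T_right sin 73° = 291.
Substituting the horizontal relation into the vertical equation gives 2.71 T_left = 291, so T_left = 107.4 N.

T_left ≈ 107 N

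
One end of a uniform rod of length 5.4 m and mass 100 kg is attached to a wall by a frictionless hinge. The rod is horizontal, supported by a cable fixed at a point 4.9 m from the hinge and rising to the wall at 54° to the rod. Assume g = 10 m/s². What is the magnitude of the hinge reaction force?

Take torques about the hinge: T sin 54° · 4.9 = 100×10×2.7 = 2700 N·m.
So T = 2700 / (0.8090 × 4.9) = 681.1 N.
ΣF_x = 0: H_x = T cos 54° = 400.34 N.
ΣF_y = 0: H_y = (100×10) − T sin 54° = 1000 − 551.02 = 448.98 N.
|H| = √(H_x² + H_y²) = √((400.34)² + (448.98)²) = 601.54 N.

|H| ≈ 602 N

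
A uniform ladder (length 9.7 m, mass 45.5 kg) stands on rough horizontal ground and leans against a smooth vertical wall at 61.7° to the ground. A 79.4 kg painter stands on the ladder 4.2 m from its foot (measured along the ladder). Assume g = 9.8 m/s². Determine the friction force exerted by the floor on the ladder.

Torques about the foot: N_wall · 9.7 sin 61.7° = 45.5×9.8×4.85 cos 61.7° + 79.4×9.8×4.2 cos 61.7° → N_wall = 301.46 N.
ΣF_x = 0: f_floor = N_wall = 301.46 N.

f ≈ 301 N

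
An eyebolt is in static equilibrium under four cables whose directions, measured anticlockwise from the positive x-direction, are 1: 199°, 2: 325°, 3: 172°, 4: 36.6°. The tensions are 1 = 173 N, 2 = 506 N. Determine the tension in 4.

T_4 ≈ 439 N

Resolve: ΣF_x = 173 cos 199° + 506 cos 325° + T_3 cos 172° + T_4 cos 36.6° = 0.
        ΣF_y = 173 sin 199° + 506 sin 325° + T_3 sin 172° + T_4 sin 36.6° = 0.
The known terms sum to (250.9, -346.6) N, so -0.9903 T_3 + 0.8028 T_4 = -250.9 and 0.1392 T_3 + 0.5962 T_4 = 346.6.
Solving simultaneously: T_3 = 609.3 N, T_4 = 439 N.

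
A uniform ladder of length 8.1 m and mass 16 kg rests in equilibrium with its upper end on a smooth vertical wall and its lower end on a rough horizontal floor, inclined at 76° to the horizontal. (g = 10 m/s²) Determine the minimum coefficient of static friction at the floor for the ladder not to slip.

ΣF_y = 0: N_floor = 16×10 = 160 N.
Torques about the foot: N_wall · 8.1 sin 76° = 16×10×4.05 cos 76° → N_wall = 19.946 N.
ΣF_x = 0: f_floor = N_wall = 19.946 N.
μ_min = f_floor / N_floor = 19.946 / 160 = 0.1247.

μ_min ≈ 0.125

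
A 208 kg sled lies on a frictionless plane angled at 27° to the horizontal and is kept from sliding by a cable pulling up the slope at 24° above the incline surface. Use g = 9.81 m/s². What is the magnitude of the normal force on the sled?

N ≈ 1410 N

Take axes along and perpendicular to the incline. Weight components: W sin 27° = 926.4 N down-slope, W cos 27° = 1818 N into the surface.
Along incline: T cos 24° = W sin 27° → T = 1014 N.
Perpendicular: N = W cos 27° − T sin 24° = 1406 N.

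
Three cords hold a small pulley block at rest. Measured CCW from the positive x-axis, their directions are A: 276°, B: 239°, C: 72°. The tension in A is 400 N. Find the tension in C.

Resolve: ΣF_x = 400 cos 276° + T_B cos 239° + T_C cos 72° = 0.
        ΣF_y = 400 sin 276° + T_B sin 239° + T_C sin 72° = 0.
The known terms sum to (41.81, -397.8) N, so -0.5150 T_B + 0.3090 T_C = -41.81 and -0.8572 T_B + 0.9511 T_C = 397.8.
Solving simultaneously: T_B = 723.2 N, T_C = 1070 N.

T_C ≈ 1070 N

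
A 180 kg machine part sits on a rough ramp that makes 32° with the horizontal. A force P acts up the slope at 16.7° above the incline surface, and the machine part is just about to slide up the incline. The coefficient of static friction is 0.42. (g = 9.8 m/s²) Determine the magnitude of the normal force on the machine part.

On the verge of sliding up the incline, friction equals μN and acts down the slope.
Perpendicular: N + P sin 16.7° = W cos 32° = 1496 N.
Along incline: P cos 16.7° = W sin 32° + μN  with W sin 32° = 934.8 N.
Solving the pair for P and N: P = 1449 N, N = 1079 N (and f = μN = 453.4 N).

N ≈ 1080 N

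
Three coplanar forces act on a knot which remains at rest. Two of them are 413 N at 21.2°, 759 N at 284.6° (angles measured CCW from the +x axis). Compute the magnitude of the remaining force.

F ≈ 821 N

Sum the known components: ΣF_x = 576.4 N, ΣF_y = -585.1 N.
For equilibrium the remaining force must supply (−ΣF_x, −ΣF_y) = (-576.4, 585.1) N.
Magnitude = √((-576.4)² + (585.1)²) = 821.3 N; direction = atan2(585.1, -576.4) = 134.6°.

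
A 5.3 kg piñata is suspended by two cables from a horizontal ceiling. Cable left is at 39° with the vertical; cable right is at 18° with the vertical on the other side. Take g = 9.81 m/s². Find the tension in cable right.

Angles from the horizontal: cable left is 90° − 39° = 51°, cable right is 90° − 18° = 72°.
Weight W = 5.3 × 9.81 = 51.99 N acts straight down.
Horizontal: T_left cos 51° = T_right cos 72°  →  T_left = 0.491 T_right.
Vertical: T_left sin 51° + T_right sin 72° = 51.99.
Substituting the horizontal relation into the vertical equation gives 1.333 T_right = 51.99, so T_right = 39.01 N.

T_right ≈ 39 N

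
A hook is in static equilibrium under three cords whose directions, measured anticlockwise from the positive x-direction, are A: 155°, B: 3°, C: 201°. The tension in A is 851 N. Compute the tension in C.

Resolve: ΣF_x = 851 cos 155° + T_B cos 3° + T_C cos 201° = 0.
        ΣF_y = 851 sin 155° + T_B sin 3° + T_C sin 201° = 0.
The known terms sum to (-771.3, 359.6) N, so 0.9986 T_B − 0.9336 T_C = 771.3 and 0.0523 T_B − 0.3584 T_C = -359.6.
Solving simultaneously: T_B = 1981 N, T_C = 1293 N.

T_C ≈ 1290 N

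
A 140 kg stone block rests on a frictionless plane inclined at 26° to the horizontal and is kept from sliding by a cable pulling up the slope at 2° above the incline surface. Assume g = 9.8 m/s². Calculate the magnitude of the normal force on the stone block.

Take axes along and perpendicular to the incline. Weight components: W sin 26° = 601.4 N down-slope, W cos 26° = 1233 N into the surface.
Along incline: T cos 2° = W sin 26° → T = 601.8 N.
Perpendicular: N = W cos 26° − T sin 2° = 1212 N.

N ≈ 1210 N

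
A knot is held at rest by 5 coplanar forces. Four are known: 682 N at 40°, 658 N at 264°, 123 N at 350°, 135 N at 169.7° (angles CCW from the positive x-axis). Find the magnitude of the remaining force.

F ≈ 491 N

Sum the known components: ΣF_x = 442 N, ΣF_y = -213.2 N.
For equilibrium the remaining force must supply (−ΣF_x, −ΣF_y) = (-442, 213.2) N.
Magnitude = √((-442)² + (213.2)²) = 490.7 N; direction = atan2(213.2, -442) = 154.2°.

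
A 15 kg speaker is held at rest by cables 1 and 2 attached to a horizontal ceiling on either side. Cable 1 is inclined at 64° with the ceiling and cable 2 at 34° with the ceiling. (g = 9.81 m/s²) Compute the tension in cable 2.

Weight W = 15 × 9.81 = 147.2 N acts straight down.
Horizontal: T_1 cos 64° = T_2 cos 34°  →  T_1 = 1.891 T_2.
Vertical: T_1 sin 64° + T_2 sin 34° = 147.2.
Substituting the horizontal relation into the vertical equation gives 2.259 T_2 = 147.2, so T_2 = 65.14 N.

T_2 ≈ 65.1 N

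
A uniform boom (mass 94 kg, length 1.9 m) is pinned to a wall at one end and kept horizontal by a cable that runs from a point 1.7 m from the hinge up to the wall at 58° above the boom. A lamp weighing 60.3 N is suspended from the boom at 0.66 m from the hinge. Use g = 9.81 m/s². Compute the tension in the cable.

Take torques about the hinge: T sin 58° · 1.7 = 94×9.81×0.95 + 60.3×0.66 = 915.83 N·m.
So T = 915.83 / (0.8480 × 1.7) = 635.25 N.

T ≈ 635 N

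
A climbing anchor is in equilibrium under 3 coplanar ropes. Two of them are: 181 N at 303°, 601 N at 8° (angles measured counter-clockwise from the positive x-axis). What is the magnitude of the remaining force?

Sum the known components: ΣF_x = 693.7 N, ΣF_y = -68.16 N.
For equilibrium the remaining force must supply (−ΣF_x, −ΣF_y) = (-693.7, 68.16) N.
Magnitude = √((-693.7)² + (68.16)²) = 697.1 N; direction = atan2(68.16, -693.7) = 174.4°.

F ≈ 697 N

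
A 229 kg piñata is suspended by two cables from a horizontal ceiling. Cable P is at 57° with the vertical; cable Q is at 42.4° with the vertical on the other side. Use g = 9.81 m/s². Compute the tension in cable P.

T_P ≈ 1540 N

Angles from the horizontal: cable P is 90° − 57° = 33°, cable Q is 90° − 42.4° = 47.6°.
Weight W = 229 × 9.81 = 2246 N acts straight down.
Horizontal: T_P cos 33° = T_Q cos 47.6°  →  T_Q = 1.244 T_P.
Vertical: T_P sin 33° + T_Q sin 47.6° = 2246.
Substituting the horizontal relation into the vertical equation gives 1.463 T_P = 2246, so T_P = 1535 N.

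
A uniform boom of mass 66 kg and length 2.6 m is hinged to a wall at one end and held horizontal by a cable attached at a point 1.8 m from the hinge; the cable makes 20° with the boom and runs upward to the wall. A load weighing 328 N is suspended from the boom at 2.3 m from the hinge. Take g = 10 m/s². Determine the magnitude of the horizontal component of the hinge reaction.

H_x ≈ 2460 N

Take torques about the hinge: T sin 20° · 1.8 = 66×10×1.3 + 328×2.3 = 1612.4 N·m.
So T = 1612.4 / (0.3420 × 1.8) = 2619.1 N.
ΣF_x = 0: H_x = T cos 20° = 2461.1 N.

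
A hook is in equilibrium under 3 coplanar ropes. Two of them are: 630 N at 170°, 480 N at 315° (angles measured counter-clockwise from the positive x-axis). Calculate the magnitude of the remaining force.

Sum the known components: ΣF_x = -281 N, ΣF_y = -230 N.
For equilibrium the remaining force must supply (−ΣF_x, −ΣF_y) = (281, 230) N.
Magnitude = √((281)² + (230)²) = 363.1 N; direction = atan2(230, 281) = 39.3°.

F ≈ 363 N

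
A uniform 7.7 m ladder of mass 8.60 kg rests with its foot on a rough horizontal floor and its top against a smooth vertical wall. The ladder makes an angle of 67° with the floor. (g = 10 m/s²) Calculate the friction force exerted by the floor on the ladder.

Torques about the foot: N_wall · 7.7 sin 67° = 8.60×10×3.85 cos 67° → N_wall = 18.252 N.
ΣF_x = 0: f_floor = N_wall = 18.252 N.

f ≈ 18.3 N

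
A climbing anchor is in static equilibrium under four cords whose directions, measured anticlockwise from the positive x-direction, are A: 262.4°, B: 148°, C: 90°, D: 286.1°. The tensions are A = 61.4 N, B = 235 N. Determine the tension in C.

T_C ≈ 655 N

Resolve: ΣF_x = 61.4 cos 262.4° + 235 cos 148° + T_C cos 90° + T_D cos 286.1° = 0.
        ΣF_y = 61.4 sin 262.4° + 235 sin 148° + T_C sin 90° + T_D sin 286.1° = 0.
The known terms sum to (-207.4, 63.67) N, so 0.0000 T_C + 0.2773 T_D = 207.4 and 1.0000 T_C − 0.9608 T_D = -63.67.
Solving simultaneously: T_C = 654.9 N, T_D = 747.9 N.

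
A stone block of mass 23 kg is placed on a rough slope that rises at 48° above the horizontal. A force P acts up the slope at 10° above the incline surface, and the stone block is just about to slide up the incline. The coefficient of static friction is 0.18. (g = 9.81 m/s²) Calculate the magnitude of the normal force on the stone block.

On the verge of sliding up the incline, friction equals μN and acts down the slope.
Perpendicular: N + P sin 10° = W cos 48° = 151 N.
Along incline: P cos 10° = W sin 48° + μN  with W sin 48° = 167.7 N.
Solving the pair for P and N: P = 191.8 N, N = 117.7 N (and f = μN = 21.18 N).

N ≈ 118 N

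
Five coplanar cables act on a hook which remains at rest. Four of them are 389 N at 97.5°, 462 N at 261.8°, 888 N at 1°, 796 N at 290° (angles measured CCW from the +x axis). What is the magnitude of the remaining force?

F ≈ 1320 N

Sum the known components: ΣF_x = 1043 N, ΣF_y = -804.1 N.
For equilibrium the remaining force must supply (−ΣF_x, −ΣF_y) = (-1043, 804.1) N.
Magnitude = √((-1043)² + (804.1)²) = 1317 N; direction = atan2(804.1, -1043) = 142.4°.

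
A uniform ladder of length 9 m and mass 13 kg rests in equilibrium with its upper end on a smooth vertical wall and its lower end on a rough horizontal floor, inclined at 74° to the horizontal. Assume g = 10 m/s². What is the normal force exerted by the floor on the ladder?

N_floor ≈ 130 N

ΣF_y = 0: N_floor = 13×10 = 130 N.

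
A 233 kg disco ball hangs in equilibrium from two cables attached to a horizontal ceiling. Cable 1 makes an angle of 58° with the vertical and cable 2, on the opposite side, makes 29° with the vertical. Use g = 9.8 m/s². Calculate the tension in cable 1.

Angles from the horizontal: cable 1 is 90° − 58° = 32°, cable 2 is 90° − 29° = 61°.
Weight W = 233 × 9.8 = 2283 N acts straight down.
Horizontal: T_1 cos 32° = T_2 cos 61°  →  T_2 = 1.749 T_1.
Vertical: T_1 sin 32° + T_2 sin 61° = 2283.
Substituting the horizontal relation into the vertical equation gives 2.06 T_1 = 2283, so T_1 = 1109 N.

T_1 ≈ 1110 N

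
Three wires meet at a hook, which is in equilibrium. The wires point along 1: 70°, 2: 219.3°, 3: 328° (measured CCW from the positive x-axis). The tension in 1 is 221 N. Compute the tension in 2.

Resolve: ΣF_x = 221 cos 70° + T_2 cos 219.3° + T_3 cos 328° = 0.
        ΣF_y = 221 sin 70° + T_2 sin 219.3° + T_3 sin 328° = 0.
The known terms sum to (75.59, 207.7) N, so -0.7738 T_2 + 0.8480 T_3 = -75.59 and -0.6334 T_2 − 0.5299 T_3 = -207.7.
Solving simultaneously: T_2 = 228.2 N, T_3 = 119.1 N.

T_2 ≈ 228 N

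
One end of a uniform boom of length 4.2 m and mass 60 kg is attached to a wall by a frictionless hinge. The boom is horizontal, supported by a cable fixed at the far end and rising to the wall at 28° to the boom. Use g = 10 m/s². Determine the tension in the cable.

T ≈ 639 N

Take torques about the hinge: T sin 28° · 4.2 = 60×10×2.1 = 1260 N·m.
So T = 1260 / (0.4695 × 4.2) = 639.02 N.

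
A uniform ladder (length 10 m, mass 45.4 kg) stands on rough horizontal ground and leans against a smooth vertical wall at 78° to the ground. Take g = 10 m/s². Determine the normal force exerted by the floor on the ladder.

N_floor ≈ 454 N

ΣF_y = 0: N_floor = 45.4×10 = 454 N.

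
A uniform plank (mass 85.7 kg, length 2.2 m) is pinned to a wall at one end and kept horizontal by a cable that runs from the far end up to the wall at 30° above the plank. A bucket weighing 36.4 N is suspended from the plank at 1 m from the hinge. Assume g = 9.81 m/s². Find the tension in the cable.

Take torques about the hinge: T sin 30° · 2.2 = 85.7×9.81×1.1 + 36.4×1 = 961.19 N·m.
So T = 961.19 / (0.5000 × 2.2) = 873.81 N.

T ≈ 874 N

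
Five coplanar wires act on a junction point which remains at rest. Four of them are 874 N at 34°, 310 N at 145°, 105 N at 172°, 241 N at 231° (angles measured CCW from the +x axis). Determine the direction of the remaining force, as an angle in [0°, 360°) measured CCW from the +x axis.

θ ≈ 246°

Sum the known components: ΣF_x = 215 N, ΣF_y = 493.9 N.
For equilibrium the remaining force must supply (−ΣF_x, −ΣF_y) = (-215, -493.9) N.
Magnitude = √((-215)² + (-493.9)²) = 538.6 N; direction = atan2(-493.9, -215) = 246.5°.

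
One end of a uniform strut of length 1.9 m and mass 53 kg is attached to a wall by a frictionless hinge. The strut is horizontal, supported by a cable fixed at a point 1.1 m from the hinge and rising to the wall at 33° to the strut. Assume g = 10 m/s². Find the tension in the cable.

T ≈ 840 N

Take torques about the hinge: T sin 33° · 1.1 = 53×10×0.95 = 503.5 N·m.
So T = 503.5 / (0.5446 × 1.1) = 840.42 N.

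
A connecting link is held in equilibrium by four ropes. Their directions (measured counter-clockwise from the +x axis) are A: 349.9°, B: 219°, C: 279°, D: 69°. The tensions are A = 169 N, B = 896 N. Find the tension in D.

Resolve: ΣF_x = 169 cos 349.9° + 896 cos 219° + T_C cos 279° + T_D cos 69° = 0.
        ΣF_y = 169 sin 349.9° + 896 sin 219° + T_C sin 279° + T_D sin 69° = 0.
The known terms sum to (-529.9, -593.5) N, so 0.1564 T_C + 0.3584 T_D = 529.9 and -0.9877 T_C + 0.9336 T_D = 593.5.
Solving simultaneously: T_C = 564.1 N, T_D = 1233 N.

T_D ≈ 1230 N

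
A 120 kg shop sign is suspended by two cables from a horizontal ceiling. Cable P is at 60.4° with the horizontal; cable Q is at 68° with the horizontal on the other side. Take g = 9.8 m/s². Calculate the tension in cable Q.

T_Q ≈ 741 N

Weight W = 120 × 9.8 = 1176 N acts straight down.
Horizontal: T_P cos 60.4° = T_Q cos 68°  →  T_P = 0.7584 T_Q.
Vertical: T_P sin 60.4° + T_Q sin 68° = 1176.
Substituting the horizontal relation into the vertical equation gives 1.587 T_Q = 1176, so T_Q = 741.2 N.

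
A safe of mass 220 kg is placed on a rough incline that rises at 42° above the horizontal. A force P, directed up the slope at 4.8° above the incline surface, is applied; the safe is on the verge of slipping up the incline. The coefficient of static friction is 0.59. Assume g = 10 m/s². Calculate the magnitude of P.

On the verge of sliding up the incline, friction equals μN and acts down the slope.
Perpendicular: N + P sin 4.8° = W cos 42° = 1635 N.
Along incline: P cos 4.8° = W sin 42° + μN  with W sin 42° = 1472 N.
Solving the pair for P and N: P = 2330 N, N = 1440 N (and f = μN = 849.6 N).

P ≈ 2330 N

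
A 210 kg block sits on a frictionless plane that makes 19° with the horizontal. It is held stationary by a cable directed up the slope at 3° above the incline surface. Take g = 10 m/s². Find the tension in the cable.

Take axes along and perpendicular to the incline. Weight components: W sin 19° = 683.7 N down-slope, W cos 19° = 1986 N into the surface.
Along incline: T cos 3° = W sin 19° → T = 684.6 N.
Perpendicular: N = W cos 19° − T sin 3° = 1950 N.

T ≈ 685 N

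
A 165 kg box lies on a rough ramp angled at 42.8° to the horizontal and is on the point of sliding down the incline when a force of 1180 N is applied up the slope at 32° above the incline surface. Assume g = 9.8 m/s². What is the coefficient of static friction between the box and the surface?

On the verge of sliding down the incline, friction is at its maximum μN and acts up the slope.
Perpendicular to incline: N = W cos 42.8° − P sin 32° = 1186 − 625.3 = 561.1 N.
Along incline: P cos 32° + μN = W sin 42.8° → μ = (W sin 42.8° − P cos 32°) / N = 0.1746.

μ ≈ 0.175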